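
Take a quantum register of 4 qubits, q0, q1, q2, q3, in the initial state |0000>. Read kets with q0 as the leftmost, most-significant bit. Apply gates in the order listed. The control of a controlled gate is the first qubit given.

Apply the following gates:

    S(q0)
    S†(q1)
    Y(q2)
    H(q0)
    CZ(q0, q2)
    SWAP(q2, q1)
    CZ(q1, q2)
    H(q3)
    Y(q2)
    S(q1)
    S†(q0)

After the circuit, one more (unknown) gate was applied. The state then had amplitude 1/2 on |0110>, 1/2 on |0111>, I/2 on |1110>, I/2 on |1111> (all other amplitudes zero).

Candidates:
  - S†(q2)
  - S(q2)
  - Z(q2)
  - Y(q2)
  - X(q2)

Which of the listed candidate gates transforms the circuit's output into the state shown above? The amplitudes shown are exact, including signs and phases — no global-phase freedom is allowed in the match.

The unique candidate consistent with the amplitudes is S(q2).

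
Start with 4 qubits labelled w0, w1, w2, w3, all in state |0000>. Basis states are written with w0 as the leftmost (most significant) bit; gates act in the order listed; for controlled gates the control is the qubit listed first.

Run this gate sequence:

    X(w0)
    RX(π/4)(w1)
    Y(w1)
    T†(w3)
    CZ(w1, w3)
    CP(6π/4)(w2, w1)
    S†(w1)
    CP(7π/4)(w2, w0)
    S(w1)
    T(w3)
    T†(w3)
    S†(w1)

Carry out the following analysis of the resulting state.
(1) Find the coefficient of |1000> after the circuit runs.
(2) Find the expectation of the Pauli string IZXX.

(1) The final state's coefficient on |1000> equals -sqrt(2 - sqrt(2))/2. Key observation: the block from step 9 through step 12 cancels to the identity and can be dropped.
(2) The observable IZXX averages to 0.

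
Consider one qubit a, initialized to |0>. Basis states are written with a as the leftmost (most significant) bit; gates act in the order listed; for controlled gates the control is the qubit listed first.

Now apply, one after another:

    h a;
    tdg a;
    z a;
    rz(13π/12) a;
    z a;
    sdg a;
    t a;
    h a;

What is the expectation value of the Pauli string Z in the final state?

The expectation value of Z is -sqrt(6)/4 + sqrt(2)/4.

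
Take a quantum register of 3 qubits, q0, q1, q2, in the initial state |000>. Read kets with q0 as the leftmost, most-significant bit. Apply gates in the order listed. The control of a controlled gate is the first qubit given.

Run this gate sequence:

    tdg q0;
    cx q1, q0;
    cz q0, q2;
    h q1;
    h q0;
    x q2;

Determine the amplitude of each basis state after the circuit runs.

The resulting statevector has amplitude 0 on |000>, 1/2 on |001>, 0 on |010>, 1/2 on |011>, 0 on |100>, 1/2 on |101>, 0 on |110>, 1/2 on |111>.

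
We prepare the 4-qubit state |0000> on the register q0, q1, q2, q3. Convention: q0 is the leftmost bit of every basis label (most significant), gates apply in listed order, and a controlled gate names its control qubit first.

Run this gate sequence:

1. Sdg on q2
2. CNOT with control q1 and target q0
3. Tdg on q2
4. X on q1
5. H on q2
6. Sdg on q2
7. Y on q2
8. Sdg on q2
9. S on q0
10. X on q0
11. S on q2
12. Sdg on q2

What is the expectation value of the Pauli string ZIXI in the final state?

The observable ZIXI averages to 1.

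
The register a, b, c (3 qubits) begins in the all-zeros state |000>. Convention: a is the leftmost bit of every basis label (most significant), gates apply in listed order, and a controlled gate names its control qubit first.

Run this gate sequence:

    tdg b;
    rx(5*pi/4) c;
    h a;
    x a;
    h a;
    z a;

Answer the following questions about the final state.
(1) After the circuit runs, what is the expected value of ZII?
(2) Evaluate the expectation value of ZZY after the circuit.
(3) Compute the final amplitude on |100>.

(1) In the final state, ZII has expectation 1. Key observation: gates 3-6 undo each other exactly, leaving only the rest of the circuit to track.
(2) In the final state, ZZY has expectation sqrt(2)/2.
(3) The final state's coefficient on |100> equals 0.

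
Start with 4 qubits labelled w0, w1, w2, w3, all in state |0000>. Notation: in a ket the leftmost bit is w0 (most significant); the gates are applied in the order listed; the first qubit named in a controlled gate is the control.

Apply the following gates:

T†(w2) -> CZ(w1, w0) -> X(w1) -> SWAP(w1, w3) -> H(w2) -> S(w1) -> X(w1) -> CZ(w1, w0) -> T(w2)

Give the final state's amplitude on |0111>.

The final state's coefficient on |0111> equals sqrt(2)*exp(I*pi/4)/2.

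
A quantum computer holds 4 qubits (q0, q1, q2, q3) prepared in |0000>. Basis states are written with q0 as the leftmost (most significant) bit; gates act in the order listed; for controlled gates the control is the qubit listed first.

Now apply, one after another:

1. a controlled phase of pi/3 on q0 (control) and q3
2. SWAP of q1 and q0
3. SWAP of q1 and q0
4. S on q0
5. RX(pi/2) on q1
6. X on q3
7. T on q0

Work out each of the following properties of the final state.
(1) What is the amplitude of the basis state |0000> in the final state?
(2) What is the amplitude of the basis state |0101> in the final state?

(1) The amplitude on |0000> is 0.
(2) |0101> carries amplitude -sqrt(2)*I/2 in the final state.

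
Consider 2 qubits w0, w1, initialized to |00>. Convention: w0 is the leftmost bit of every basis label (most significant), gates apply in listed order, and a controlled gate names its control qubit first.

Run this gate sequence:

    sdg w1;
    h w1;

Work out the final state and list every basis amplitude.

After the circuit, the state carries amplitude sqrt(2)/2 on |00>, sqrt(2)/2 on |01>, 0 on |10>, 0 on |11>.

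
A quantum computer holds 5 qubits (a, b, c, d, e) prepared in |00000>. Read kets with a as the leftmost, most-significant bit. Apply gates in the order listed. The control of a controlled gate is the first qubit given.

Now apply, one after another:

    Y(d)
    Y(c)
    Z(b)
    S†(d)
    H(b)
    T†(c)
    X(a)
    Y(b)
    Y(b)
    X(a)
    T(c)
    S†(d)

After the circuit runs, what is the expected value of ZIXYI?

The observable ZIXYI averages to 0. Key observation: the block from step 6 through step 11 cancels to the identity and can be dropped.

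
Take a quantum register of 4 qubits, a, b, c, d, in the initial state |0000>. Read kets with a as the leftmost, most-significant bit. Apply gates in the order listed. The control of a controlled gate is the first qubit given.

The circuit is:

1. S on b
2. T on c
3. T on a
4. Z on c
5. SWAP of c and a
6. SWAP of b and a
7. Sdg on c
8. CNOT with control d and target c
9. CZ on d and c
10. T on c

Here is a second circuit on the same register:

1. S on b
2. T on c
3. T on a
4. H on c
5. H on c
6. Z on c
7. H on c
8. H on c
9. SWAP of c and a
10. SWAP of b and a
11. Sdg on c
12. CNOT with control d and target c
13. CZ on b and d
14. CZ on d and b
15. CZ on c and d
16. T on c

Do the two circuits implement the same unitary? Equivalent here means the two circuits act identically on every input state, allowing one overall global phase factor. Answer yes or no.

Yes — the two circuits implement the same unitary up to a global phase.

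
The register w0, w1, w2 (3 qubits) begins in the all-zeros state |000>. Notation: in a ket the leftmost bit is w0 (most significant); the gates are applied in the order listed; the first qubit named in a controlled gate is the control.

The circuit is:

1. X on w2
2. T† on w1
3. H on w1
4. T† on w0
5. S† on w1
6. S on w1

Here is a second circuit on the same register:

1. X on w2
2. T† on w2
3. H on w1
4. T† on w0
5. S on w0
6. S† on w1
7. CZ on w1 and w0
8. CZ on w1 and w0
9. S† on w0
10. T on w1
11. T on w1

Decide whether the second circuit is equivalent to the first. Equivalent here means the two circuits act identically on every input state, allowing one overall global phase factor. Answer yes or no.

No, they are not equivalent — no single phase factor reconciles the two unitaries.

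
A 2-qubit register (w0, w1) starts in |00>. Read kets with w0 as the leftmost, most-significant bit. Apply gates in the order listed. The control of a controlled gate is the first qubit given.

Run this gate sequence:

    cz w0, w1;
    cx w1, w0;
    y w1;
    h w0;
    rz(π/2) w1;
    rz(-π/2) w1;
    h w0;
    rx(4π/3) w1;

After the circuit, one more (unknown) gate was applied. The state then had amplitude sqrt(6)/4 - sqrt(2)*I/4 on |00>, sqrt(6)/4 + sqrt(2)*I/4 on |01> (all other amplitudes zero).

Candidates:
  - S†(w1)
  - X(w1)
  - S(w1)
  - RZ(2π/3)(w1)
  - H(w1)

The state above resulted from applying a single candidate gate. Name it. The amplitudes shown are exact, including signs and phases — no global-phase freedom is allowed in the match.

The applied gate was H(w1). Key observation: the block from step 4 through step 7 cancels to the identity and can be dropped.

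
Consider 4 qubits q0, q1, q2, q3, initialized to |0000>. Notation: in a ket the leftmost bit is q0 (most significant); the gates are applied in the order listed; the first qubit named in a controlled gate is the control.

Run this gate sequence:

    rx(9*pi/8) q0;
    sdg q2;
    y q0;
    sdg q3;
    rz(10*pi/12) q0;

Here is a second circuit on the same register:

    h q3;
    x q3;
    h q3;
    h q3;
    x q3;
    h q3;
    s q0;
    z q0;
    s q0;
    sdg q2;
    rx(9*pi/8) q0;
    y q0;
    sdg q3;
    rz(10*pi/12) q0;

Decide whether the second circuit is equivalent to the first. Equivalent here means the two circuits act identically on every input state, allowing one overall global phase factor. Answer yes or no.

Yes, they are equivalent — the unitaries differ by at most a global phase.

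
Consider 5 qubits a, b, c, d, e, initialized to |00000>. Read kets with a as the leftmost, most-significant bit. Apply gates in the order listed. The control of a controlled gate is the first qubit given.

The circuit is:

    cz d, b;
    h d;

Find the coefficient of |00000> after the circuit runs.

The final state's coefficient on |00000> equals sqrt(2)/2.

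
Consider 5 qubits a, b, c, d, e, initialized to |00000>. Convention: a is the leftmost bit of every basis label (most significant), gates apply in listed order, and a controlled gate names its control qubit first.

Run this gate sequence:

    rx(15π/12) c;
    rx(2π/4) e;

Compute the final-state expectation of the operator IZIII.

In the final state, IZIII has expectation 1.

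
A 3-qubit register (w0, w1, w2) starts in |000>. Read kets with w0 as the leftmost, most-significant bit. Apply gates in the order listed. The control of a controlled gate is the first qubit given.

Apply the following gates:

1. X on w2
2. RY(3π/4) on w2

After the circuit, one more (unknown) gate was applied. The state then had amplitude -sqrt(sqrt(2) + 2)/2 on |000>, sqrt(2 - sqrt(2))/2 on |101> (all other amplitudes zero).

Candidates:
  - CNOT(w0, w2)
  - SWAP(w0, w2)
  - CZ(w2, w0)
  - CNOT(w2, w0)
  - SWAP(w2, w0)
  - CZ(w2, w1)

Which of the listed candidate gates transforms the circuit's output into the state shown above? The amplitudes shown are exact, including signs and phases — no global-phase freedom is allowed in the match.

The applied gate was CNOT(w2, w0).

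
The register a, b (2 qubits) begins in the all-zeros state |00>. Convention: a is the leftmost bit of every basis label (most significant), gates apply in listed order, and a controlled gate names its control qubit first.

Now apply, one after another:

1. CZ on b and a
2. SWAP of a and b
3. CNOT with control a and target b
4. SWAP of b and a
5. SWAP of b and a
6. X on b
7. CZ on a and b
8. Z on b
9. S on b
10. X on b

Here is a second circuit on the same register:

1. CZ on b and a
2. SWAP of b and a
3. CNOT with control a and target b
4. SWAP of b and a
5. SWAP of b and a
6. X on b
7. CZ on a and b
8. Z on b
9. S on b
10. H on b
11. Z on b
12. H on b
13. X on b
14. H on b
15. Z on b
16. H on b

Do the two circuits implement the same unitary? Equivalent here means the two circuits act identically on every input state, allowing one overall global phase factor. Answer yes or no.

Yes — the two circuits implement the same unitary up to a global phase.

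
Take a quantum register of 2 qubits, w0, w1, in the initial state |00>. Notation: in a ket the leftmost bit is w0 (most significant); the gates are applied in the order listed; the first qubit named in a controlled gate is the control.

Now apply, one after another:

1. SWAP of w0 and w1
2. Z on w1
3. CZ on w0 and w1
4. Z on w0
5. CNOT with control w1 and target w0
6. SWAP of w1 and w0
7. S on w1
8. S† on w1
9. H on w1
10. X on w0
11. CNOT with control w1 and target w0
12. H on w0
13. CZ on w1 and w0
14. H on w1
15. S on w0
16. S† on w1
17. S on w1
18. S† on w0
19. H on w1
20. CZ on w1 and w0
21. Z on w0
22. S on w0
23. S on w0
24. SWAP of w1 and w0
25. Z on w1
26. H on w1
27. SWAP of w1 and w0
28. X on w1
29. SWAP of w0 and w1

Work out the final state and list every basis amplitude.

The final amplitudes are 0 on |00>, sqrt(2)/2 on |01>, sqrt(2)/2 on |10>, 0 on |11>. Key observation: gates 14-19 undo each other exactly, leaving only the rest of the circuit to track.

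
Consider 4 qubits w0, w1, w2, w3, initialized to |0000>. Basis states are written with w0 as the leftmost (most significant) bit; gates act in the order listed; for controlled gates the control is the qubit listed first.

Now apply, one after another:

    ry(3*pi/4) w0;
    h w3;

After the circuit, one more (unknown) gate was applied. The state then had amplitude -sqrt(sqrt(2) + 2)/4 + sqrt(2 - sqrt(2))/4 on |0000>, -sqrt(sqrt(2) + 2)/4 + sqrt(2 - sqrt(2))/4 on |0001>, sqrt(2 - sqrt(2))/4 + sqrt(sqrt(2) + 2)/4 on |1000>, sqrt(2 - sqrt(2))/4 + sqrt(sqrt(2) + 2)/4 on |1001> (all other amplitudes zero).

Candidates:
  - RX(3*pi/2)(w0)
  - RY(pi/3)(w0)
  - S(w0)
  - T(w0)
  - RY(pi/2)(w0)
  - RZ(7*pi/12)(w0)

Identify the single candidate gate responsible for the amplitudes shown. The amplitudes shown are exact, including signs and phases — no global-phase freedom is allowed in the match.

The applied gate was RY(pi/2)(w0).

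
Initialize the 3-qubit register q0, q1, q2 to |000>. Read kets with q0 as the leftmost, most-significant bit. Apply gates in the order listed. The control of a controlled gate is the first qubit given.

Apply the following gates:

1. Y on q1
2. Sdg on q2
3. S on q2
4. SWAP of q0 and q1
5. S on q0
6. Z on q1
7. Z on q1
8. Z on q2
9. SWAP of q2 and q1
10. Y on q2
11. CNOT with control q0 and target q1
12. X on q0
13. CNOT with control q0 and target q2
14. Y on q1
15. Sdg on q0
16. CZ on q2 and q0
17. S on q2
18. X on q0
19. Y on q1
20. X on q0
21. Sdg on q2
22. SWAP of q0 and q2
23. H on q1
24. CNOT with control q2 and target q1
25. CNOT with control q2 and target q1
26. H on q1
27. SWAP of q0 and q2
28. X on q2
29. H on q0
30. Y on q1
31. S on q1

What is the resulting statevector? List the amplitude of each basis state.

After the circuit, the state carries amplitude -sqrt(2)/2 on |000>, -sqrt(2)/2 on |100>, and 0 on every other basis state. Key observation: steps 22-27 multiply out to the identity, so the circuit reduces to the remaining gates.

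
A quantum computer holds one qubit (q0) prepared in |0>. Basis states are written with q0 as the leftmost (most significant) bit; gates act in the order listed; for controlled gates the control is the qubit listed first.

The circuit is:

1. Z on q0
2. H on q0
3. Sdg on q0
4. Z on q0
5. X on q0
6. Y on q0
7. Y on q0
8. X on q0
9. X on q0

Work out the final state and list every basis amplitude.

After the circuit, the state carries amplitude sqrt(2)*I/2 on |0>, sqrt(2)/2 on |1>.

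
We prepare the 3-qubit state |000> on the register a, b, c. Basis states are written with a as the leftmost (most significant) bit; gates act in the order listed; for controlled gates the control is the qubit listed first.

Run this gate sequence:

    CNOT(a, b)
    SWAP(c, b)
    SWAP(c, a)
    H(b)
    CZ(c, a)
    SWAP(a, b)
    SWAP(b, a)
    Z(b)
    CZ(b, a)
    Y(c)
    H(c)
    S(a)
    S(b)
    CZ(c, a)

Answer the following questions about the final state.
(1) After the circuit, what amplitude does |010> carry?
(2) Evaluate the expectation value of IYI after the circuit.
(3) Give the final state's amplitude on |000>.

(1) The amplitude on |010> is 1/2.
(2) The observable IYI averages to -1.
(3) |000> carries amplitude I/2 in the final state.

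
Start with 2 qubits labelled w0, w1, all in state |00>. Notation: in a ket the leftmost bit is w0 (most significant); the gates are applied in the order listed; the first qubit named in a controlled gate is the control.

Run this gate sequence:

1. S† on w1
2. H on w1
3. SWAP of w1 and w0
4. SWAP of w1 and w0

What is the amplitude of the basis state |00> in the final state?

The final state's coefficient on |00> equals sqrt(2)/2. Key observation: steps 3-4 multiply out to the identity, so the circuit reduces to the remaining gates.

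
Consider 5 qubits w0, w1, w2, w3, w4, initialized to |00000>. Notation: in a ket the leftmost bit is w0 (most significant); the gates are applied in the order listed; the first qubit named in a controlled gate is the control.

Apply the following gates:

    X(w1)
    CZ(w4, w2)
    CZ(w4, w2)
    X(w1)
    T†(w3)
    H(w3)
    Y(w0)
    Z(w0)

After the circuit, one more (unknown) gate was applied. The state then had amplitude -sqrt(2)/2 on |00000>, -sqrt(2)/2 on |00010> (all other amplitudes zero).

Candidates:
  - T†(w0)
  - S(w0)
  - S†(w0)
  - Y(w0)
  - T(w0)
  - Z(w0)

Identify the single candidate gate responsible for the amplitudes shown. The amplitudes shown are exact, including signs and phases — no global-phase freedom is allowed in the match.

The applied gate was Y(w0). Key observation: the block from step 1 through step 4 cancels to the identity and can be dropped.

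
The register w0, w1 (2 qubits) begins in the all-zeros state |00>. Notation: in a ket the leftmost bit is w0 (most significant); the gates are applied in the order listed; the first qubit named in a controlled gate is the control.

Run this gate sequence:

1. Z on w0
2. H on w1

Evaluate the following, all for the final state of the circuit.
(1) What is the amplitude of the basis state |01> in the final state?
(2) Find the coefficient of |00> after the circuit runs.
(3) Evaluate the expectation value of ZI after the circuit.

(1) |01> carries amplitude sqrt(2)/2 in the final state.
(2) |00> carries amplitude sqrt(2)/2 in the final state.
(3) In the final state, ZI has expectation 1.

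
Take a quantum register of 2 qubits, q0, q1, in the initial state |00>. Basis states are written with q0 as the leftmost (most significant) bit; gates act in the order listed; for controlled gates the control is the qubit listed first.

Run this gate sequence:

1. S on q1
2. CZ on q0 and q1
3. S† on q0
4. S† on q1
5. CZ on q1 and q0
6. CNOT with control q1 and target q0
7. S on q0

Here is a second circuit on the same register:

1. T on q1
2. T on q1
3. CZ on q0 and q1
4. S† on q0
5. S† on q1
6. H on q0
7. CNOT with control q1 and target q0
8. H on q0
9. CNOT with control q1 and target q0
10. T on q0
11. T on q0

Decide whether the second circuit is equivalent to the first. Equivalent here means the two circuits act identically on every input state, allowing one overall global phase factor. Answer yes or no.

Yes: on every input state the two circuits agree up to one overall phase factor.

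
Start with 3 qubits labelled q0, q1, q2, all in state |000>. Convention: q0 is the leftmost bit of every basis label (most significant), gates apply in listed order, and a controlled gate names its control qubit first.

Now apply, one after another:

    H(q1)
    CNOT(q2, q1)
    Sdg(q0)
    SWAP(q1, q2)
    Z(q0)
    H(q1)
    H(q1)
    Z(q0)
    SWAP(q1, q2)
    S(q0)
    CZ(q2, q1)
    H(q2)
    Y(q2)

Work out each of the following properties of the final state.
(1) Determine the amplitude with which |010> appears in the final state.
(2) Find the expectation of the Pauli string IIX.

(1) The amplitude on |010> is -I/2. Key observation: the block from step 3 through step 10 cancels to the identity and can be dropped.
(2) The observable IIX averages to -1.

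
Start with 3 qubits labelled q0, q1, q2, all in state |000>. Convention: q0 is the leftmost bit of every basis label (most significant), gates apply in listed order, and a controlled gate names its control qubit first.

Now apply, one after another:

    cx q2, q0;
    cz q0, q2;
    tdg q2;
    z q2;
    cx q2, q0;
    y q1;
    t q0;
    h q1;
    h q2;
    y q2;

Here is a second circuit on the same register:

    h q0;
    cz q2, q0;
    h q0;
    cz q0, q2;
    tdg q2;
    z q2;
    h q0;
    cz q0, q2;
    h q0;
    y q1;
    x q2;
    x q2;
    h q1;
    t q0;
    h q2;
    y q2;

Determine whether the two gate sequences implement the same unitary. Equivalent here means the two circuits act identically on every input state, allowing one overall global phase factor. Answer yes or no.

Yes, they are equivalent — the unitaries differ by at most a global phase.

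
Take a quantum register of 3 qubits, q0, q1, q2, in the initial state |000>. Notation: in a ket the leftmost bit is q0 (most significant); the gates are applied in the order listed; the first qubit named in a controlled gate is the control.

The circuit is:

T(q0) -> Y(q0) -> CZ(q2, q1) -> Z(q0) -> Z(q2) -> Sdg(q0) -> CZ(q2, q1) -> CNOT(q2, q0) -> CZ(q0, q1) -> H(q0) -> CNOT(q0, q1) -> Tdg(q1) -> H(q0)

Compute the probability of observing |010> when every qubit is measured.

Outcome |010> occurs with probability 1/4.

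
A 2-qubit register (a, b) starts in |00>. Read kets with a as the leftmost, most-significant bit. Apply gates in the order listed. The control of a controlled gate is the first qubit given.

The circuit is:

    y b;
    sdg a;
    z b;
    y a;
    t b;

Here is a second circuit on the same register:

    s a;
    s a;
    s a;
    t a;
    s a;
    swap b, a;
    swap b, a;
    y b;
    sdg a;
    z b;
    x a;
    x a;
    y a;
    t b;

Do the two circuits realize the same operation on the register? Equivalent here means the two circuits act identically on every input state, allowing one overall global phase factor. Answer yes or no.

No, they are not equivalent — no single phase factor reconciles the two unitaries.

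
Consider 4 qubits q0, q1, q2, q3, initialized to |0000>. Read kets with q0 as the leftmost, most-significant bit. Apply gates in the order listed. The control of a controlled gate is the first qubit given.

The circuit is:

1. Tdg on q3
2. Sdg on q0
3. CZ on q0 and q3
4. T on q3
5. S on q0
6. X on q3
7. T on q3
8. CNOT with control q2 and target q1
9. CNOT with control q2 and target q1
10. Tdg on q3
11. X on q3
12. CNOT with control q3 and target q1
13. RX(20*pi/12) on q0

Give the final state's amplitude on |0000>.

The amplitude on |0000> is -sqrt(3)/2. Key observation: steps 6-11 multiply out to the identity, so the circuit reduces to the remaining gates.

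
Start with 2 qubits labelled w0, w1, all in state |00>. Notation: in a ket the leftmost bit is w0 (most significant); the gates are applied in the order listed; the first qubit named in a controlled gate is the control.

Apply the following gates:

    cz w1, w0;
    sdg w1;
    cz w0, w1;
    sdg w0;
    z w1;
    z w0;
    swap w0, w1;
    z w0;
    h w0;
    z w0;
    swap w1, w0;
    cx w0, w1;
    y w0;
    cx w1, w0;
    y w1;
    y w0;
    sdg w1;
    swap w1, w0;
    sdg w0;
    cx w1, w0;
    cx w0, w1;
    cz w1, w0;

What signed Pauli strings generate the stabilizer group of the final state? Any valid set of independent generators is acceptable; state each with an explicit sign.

One valid set of independent stabilizer generators is -IX, -ZI (any independent generating set of the same group is equally correct).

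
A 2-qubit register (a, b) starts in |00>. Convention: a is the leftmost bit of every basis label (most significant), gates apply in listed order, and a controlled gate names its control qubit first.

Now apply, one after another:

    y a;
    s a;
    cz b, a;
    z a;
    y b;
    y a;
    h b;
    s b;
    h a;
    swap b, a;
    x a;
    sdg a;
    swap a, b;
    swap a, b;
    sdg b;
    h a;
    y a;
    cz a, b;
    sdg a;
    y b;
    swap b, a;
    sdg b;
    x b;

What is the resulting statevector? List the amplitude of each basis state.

The resulting statevector has amplitude -sqrt(2)/2 on |00>, 0 on |01>, -sqrt(2)*I/2 on |10>, 0 on |11>. Key observation: gates 13-14 undo each other exactly, leaving only the rest of the circuit to track.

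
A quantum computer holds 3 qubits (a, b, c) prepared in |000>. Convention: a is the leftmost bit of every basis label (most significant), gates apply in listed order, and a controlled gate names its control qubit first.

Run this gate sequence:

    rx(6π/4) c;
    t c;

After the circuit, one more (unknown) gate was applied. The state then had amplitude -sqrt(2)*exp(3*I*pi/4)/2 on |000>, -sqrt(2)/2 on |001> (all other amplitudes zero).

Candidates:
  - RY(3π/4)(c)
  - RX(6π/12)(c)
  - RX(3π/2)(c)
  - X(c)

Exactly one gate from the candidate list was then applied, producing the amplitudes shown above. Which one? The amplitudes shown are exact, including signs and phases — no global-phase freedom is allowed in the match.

The unique candidate consistent with the amplitudes is X(c).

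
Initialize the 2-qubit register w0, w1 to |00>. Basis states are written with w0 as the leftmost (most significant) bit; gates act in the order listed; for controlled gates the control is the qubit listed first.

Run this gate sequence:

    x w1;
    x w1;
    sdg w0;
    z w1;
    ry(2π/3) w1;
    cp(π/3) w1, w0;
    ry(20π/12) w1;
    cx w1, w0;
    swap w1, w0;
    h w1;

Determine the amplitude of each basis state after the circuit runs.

The resulting statevector has amplitude -sqrt(6)/4 on |00>, -sqrt(6)/4 on |01>, -sqrt(2)/4 on |10>, sqrt(2)/4 on |11>. Key observation: the block from step 1 through step 2 cancels to the identity and can be dropped.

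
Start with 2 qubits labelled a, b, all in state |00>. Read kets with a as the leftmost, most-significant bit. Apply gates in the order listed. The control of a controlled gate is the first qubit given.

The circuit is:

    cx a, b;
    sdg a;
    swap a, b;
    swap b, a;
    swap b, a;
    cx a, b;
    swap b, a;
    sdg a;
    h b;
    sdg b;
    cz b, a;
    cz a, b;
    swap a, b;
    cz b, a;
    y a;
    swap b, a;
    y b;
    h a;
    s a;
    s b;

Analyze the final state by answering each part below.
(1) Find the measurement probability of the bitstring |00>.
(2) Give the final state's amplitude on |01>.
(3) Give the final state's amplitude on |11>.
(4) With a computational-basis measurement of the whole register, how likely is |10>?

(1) The probability of measuring |00> is 1/4.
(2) The amplitude on |01> is 1/2.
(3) The amplitude on |11> is I/2.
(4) The probability of measuring |10> is 1/4.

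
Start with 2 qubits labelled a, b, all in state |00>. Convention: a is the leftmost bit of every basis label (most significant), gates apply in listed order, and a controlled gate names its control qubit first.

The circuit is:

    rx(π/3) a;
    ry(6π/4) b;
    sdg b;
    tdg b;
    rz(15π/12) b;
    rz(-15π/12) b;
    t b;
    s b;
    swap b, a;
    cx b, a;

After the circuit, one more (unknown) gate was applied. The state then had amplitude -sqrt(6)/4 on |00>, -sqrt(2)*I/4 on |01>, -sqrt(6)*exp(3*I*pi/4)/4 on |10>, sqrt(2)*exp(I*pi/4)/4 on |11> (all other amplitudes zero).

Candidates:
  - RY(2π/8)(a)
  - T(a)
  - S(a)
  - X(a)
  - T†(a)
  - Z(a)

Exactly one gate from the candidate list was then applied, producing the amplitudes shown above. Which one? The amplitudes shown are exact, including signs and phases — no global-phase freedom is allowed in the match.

The unique candidate consistent with the amplitudes is T†(a). Key observation: the block from step 3 through step 8 cancels to the identity and can be dropped.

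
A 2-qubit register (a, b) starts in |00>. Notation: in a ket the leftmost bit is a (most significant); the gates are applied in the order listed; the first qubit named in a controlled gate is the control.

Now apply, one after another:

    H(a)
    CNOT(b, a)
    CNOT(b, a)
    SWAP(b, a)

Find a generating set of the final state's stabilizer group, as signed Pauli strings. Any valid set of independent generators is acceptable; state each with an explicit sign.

The stabilizer group can be generated by +IX, +ZI, among other valid generating sets. Key observation: steps 2-3 multiply out to the identity, so the circuit reduces to the remaining gates.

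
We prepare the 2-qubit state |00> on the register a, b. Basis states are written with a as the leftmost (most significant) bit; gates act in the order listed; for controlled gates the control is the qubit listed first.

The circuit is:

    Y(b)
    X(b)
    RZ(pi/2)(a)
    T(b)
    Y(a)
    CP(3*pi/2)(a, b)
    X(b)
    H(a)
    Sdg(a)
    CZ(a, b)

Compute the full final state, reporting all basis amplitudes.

The resulting statevector has amplitude 0 on |00>, sqrt(2)*exp(3*I*pi/4)/2 on |01>, 0 on |10>, sqrt(2)*exp(I*pi/4)/2 on |11>.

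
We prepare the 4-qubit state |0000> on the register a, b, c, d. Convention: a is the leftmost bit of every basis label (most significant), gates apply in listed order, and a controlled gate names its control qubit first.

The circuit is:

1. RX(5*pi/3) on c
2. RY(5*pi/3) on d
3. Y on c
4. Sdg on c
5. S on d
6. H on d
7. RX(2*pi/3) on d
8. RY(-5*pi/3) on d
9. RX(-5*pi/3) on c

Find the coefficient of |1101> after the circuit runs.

|1101> carries amplitude 0 in the final state.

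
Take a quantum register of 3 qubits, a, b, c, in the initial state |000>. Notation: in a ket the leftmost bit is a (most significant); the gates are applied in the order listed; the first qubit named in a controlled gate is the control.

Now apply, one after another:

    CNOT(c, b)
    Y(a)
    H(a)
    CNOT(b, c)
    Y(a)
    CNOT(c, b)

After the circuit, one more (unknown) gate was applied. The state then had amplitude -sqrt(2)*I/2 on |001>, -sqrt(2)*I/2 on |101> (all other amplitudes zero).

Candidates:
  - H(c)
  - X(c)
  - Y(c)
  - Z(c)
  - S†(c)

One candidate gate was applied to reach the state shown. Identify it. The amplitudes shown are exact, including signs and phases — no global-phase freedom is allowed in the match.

It was Y(c) that produced the state shown.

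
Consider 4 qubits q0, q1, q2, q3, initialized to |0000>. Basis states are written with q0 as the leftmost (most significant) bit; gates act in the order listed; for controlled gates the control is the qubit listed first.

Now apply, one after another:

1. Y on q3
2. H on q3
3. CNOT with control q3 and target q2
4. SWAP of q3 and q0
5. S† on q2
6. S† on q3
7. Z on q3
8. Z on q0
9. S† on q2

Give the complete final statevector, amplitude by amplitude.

The final amplitudes are sqrt(2)*I/2 on |0000>, -sqrt(2)*I/2 on |1010>, and 0 on every other basis state.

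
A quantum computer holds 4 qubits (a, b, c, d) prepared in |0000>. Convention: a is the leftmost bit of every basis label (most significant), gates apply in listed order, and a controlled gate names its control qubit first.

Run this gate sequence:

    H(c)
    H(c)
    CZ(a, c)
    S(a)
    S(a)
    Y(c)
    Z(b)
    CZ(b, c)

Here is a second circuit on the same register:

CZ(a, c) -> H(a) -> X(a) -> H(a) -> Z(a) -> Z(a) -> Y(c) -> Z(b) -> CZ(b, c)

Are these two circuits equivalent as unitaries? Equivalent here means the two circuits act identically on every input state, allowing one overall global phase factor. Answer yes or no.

Yes — the two circuits implement the same unitary up to a global phase.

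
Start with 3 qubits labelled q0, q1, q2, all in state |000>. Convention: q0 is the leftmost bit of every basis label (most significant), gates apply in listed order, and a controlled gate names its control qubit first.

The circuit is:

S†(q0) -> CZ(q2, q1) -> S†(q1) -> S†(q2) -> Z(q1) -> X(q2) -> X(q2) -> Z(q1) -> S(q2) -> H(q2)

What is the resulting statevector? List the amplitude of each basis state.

The resulting statevector has amplitude sqrt(2)/2 on |000>, sqrt(2)/2 on |001>, and 0 on every other basis state. Key observation: the block from step 4 through step 9 cancels to the identity and can be dropped.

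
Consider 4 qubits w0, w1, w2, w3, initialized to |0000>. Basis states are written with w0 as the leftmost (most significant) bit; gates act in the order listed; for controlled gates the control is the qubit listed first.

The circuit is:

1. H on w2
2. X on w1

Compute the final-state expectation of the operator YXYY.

The observable YXYY averages to 0.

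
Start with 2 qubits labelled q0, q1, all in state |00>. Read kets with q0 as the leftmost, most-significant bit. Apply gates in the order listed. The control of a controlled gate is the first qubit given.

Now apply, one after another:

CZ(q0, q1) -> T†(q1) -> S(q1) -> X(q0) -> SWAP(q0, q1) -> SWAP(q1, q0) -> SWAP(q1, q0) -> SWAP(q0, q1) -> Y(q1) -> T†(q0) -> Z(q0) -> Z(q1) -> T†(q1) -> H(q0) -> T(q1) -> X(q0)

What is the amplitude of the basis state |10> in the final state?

|10> carries amplitude 0 in the final state.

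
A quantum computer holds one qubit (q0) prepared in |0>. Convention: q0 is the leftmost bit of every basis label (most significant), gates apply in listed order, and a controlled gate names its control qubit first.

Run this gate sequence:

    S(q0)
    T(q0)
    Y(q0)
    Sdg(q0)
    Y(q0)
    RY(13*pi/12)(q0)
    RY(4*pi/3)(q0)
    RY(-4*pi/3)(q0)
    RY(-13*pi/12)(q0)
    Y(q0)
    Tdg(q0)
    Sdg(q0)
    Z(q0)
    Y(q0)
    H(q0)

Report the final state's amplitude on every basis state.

The final amplitudes are -sqrt(2)*exp(3*I*pi/4)/2 on |0>, -sqrt(2)*exp(3*I*pi/4)/2 on |1>. Key observation: gates 5-10 undo each other exactly, leaving only the rest of the circuit to track.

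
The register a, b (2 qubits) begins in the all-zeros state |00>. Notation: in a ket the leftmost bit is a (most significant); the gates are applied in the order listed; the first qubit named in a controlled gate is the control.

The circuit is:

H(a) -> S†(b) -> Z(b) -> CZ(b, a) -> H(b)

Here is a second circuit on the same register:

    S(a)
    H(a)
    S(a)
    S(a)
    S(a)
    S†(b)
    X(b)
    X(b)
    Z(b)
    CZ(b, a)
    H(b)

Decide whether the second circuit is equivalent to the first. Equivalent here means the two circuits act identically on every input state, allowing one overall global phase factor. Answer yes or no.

No: there is an input state on which the two circuits produce genuinely different outputs (not merely differing by a phase).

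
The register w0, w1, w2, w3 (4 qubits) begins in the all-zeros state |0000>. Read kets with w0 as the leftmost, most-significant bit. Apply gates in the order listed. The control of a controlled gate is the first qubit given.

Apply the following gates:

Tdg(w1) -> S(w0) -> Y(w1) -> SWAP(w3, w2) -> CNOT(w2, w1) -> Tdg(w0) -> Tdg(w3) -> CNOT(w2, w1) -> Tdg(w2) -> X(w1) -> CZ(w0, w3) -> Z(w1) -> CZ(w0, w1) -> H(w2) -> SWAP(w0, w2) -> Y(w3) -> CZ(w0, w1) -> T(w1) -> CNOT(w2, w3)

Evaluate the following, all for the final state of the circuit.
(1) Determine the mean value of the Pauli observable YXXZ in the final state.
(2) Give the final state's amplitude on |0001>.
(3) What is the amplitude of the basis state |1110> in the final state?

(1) The observable YXXZ averages to 0.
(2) The final state's coefficient on |0001> equals -sqrt(2)/2.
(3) |1110> carries amplitude 0 in the final state.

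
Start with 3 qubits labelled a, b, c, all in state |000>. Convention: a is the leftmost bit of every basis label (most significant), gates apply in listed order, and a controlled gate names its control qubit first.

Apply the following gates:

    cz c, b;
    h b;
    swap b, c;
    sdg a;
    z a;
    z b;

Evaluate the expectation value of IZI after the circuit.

The expectation value of IZI is 1.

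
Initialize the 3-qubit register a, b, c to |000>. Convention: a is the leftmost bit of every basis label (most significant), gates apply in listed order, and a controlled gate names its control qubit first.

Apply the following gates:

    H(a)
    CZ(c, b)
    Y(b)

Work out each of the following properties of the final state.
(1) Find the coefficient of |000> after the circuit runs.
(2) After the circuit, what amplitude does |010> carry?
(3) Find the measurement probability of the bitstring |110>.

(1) The amplitude on |000> is 0.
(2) |010> carries amplitude sqrt(2)*I/2 in the final state.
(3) Outcome |110> occurs with probability 1/2.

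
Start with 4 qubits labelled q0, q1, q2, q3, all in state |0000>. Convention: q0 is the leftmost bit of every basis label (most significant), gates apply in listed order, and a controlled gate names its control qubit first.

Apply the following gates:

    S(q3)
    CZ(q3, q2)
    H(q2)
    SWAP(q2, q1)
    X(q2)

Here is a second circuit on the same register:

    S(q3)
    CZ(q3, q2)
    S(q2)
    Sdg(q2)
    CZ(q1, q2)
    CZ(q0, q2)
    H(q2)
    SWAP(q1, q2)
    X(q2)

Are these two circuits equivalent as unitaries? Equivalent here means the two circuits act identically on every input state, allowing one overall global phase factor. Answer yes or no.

No — the two circuits implement different unitaries, even allowing a global phase.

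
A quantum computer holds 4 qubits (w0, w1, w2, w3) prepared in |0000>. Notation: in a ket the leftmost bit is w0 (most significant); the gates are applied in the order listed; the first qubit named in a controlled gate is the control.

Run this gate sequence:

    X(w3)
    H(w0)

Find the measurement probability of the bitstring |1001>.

Outcome |1001> occurs with probability 1/2.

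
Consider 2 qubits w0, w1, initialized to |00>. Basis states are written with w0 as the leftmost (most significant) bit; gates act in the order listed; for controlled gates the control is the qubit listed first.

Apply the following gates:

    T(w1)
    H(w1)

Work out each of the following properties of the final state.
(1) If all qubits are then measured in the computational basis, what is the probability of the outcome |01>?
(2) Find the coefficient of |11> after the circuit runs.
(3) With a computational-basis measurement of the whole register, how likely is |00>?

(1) Outcome |01> occurs with probability 1/2.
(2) The final state's coefficient on |11> equals 0.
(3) A full measurement returns |00> with probability 1/2.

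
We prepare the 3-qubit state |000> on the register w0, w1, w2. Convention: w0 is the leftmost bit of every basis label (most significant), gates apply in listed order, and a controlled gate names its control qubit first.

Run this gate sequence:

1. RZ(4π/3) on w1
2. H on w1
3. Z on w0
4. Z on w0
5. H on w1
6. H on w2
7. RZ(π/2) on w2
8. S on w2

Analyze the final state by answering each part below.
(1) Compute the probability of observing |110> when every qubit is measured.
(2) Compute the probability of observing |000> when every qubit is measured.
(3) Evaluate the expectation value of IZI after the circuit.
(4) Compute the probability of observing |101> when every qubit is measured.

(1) Outcome |110> occurs with probability 0. Key observation: gates 2-5 undo each other exactly, leaving only the rest of the circuit to track.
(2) The probability of measuring |000> is 1/2.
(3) In the final state, IZI has expectation 1.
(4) A full measurement returns |101> with probability 0.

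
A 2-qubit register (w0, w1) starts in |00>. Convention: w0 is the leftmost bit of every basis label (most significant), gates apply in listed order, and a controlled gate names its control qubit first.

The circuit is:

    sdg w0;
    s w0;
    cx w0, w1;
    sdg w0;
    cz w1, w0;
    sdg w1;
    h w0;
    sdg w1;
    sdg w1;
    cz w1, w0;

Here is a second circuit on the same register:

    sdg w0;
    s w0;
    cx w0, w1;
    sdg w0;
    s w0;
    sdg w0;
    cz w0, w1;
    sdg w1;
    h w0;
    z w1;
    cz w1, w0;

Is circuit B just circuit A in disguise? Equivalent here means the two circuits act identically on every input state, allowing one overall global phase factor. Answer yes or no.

Yes — the two circuits implement the same unitary up to a global phase.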